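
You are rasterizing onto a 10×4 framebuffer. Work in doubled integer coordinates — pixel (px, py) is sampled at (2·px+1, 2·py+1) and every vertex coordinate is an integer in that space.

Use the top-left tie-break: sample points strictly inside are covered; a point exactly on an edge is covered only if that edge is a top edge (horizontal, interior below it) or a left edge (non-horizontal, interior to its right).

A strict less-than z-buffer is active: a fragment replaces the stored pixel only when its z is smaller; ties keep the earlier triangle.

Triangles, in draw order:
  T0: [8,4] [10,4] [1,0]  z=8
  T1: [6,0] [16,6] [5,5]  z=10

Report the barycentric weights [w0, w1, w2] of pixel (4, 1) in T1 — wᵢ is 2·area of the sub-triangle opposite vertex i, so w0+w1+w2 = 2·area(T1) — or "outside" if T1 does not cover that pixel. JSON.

T0:
  2·area = 8  (B↔C swapped to make it positive)
  edge (8, 4)→(1, 0): d=(-7,-4) top-left  bias=+0
  edge (1, 0)→(10, 4): d=(9,4) right/bottom  bias=-1
  edge (10, 4)→(8, 4): d=(-2,0) right/bottom  bias=-1
    (1,0)@(3, 1): e=[1,1,6] → X
    (2,0)@(5, 1): e=[9,-7,6] → .
    (1,1)@(3, 3): e=[-13,19,2] → .
    (3,1)@(7, 3): e=[3,3,2] → X
    (4,1)@(9, 3): e=[11,-5,2] → .
    (3,2)@(7, 5): e=[-11,21,-2] → .
  covered (2 px):
    . X . . . . . . . .
    . . . X . . . . . .
    . . . . . . . . . .
    . . . . . . . . . .
T1:
  2·area = 56
  edge (6, 0)→(16, 6): d=(10,6) right/bottom  bias=-1
  edge (16, 6)→(5, 5): d=(-11,-1) top-left  bias=+0
  edge (5, 5)→(6, 0): d=(1,-5) top-left  bias=+0
    (3,0)@(7, 1): e=[4,46,6] → X
    (4,0)@(9, 1): e=[-8,48,16] → .
    (3,1)@(7, 3): e=[24,24,8] → X
    (4,1)@(9, 3): e=[12,26,18] → X
    (5,1)@(11, 3): e=[0,28,28] → .  [on edge]
    (2,2)@(5, 5): e=[56,0,0] → X  [on edge]
    (5,2)@(11, 5): e=[20,6,30] → X
    (6,2)@(13, 5): e=[8,8,40] → X
    (7,2)@(15, 5): e=[-4,10,50] → .
    (2,3)@(5, 7): e=[76,-22,2] → .
    (3,3)@(7, 7): e=[64,-20,12] → .
    (4,3)@(9, 7): e=[52,-18,22] → .
  covered (8 px):
    . . . X . . . . . .
    . . . X X . . . . .
    . . X X X X X . . .
    . . . . . . . . . .

Final: [26,18,12]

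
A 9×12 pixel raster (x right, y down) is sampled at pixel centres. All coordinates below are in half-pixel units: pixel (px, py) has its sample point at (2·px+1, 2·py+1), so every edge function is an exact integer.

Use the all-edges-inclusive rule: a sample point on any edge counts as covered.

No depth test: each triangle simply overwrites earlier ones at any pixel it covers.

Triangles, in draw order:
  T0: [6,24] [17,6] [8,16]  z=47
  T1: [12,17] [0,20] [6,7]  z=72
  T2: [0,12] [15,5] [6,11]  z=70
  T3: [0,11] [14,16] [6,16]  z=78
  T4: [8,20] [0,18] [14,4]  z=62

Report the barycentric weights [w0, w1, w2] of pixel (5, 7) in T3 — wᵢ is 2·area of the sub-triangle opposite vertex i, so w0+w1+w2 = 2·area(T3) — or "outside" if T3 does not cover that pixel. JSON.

T0:
  2·area = 52  (B↔C swapped to make it positive)
  edge (6, 24)→(8, 16): d=(2,-8) inclusive
  edge (8, 16)→(17, 6): d=(9,-10) inclusive
  edge (17, 6)→(6, 24): d=(-11,18) inclusive
    (7,4)@(15, 9): e=[42,7,3] → █
    (8,4)@(17, 9): e=[58,27,-33] → ·
    (6,5)@(13, 11): e=[30,5,17] → █
    (7,5)@(15, 11): e=[46,25,-19] → ·
    (5,6)@(11, 13): e=[18,3,31] → █
    (6,6)@(13, 13): e=[34,23,-5] → ·
    (4,7)@(9, 15): e=[6,1,45] → █
    (6,7)@(13, 15): e=[38,41,-27] → ·
    (4,8)@(9, 17): e=[10,19,23] → █
    (5,8)@(11, 17): e=[26,39,-13] → ·
    (4,9)@(9, 19): e=[14,37,1] → █
    (5,9)@(11, 19): e=[30,57,-35] → ·
  covered (8 px):
    · · · · · · · · ·
    · · · · · · · · ·
    · · · · · · · · ·
    · · · · · · · · ·
    · · · · · · · █ ·
    · · · · · · █ · ·
    · · · · · █ · · ·
    · · · · █ █ · · ·
    · · · · █ · · · ·
    · · · · █ · · · ·
    · · · █ · · · · ·
    · · · · · · · · ·
T1:
  2·area = 138
  edge (12, 17)→(0, 20): d=(-12,3) inclusive
  edge (0, 20)→(6, 7): d=(6,-13) inclusive
  edge (6, 7)→(12, 17): d=(6,10) inclusive
    (3,4)@(7, 9): e=[111,25,2] → █
    (4,4)@(9, 9): e=[105,51,-18] → ·
    (2,5)@(5, 11): e=[93,11,34] → █
    (4,5)@(9, 11): e=[81,63,-6] → ·
    (2,6)@(5, 13): e=[69,23,46] → █
    (4,6)@(9, 13): e=[57,75,6] → █
    (5,6)@(11, 13): e=[51,101,-14] → ·
    (1,7)@(3, 15): e=[51,9,78] → █
    (5,7)@(11, 15): e=[27,113,-2] → ·
    (1,8)@(3, 17): e=[27,21,90] → █
    (5,8)@(11, 17): e=[3,125,10] → █
    (6,8)@(13, 17): e=[-3,151,-10] → ·
  covered (17 px):
    · · · · · · · · ·
    · · · · · · · · ·
    · · · · · · · · ·
    · · · · · · · · ·
    · · · █ · · · · ·
    · · █ █ · · · · ·
    · · █ █ █ · · · ·
    · █ █ █ █ · · · ·
    · █ █ █ █ █ · · ·
    █ █ · · · · · · ·
    · · · · · · · · ·
    · · · · · · · · ·
T2:
  2·area = 27
  edge (0, 12)→(15, 5): d=(15,-7) inclusive
  edge (15, 5)→(6, 11): d=(-9,6) inclusive
  edge (6, 11)→(0, 12): d=(-6,1) inclusive
    (7,2)@(15, 5): e=[0,0,27] → █  [on edge]
    (8,2)@(17, 5): e=[14,-12,25] → ·
    (5,3)@(11, 7): e=[2,6,19] → █
    (6,3)@(13, 7): e=[16,-6,17] → ·
    (7,3)@(15, 7): e=[30,-18,15] → ·
    (3,4)@(7, 9): e=[4,12,11] → █
    (4,4)@(9, 9): e=[18,0,9] → █  [on edge]
    (5,4)@(11, 9): e=[32,-12,7] → ·
    (1,5)@(3, 11): e=[6,18,3] → █
    (2,5)@(5, 11): e=[20,6,1] → █
    (3,5)@(7, 11): e=[34,-6,-1] → ·
    (4,5)@(9, 11): e=[48,-18,-3] → ·
    (1,6)@(3, 13): e=[36,0,-9] → ·  [on edge]
  covered (6 px):
    · · · · · · · · ·
    · · · · · · · · ·
    · · · · · · · █ ·
    · · · · · █ · · ·
    · · · █ █ · · · ·
    · █ █ · · · · · ·
    · · · · · · · · ·
    · · · · · · · · ·
    · · · · · · · · ·
    · · · · · · · · ·
    · · · · · · · · ·
    · · · · · · · · ·
T3:
  2·area = 40
  edge (0, 11)→(14, 16): d=(14,5) inclusive
  edge (14, 16)→(6, 16): d=(-8,0) inclusive
  edge (6, 16)→(0, 11): d=(-6,-5) inclusive
    (1,6)@(3, 13): e=[13,24,3] → █
    (2,6)@(5, 13): e=[3,24,13] → █
    (3,6)@(7, 13): e=[-7,24,23] → ·
    (1,7)@(3, 15): e=[41,8,-9] → ·
    (2,7)@(5, 15): e=[31,8,1] → █
    (3,7)@(7, 15): e=[21,8,11] → █
    (4,7)@(9, 15): e=[11,8,21] → █
    (5,7)@(11, 15): e=[1,8,31] → █
    (6,7)@(13, 15): e=[-9,8,41] → ·
    (2,8)@(5, 17): e=[59,-8,-11] → ·
    (3,8)@(7, 17): e=[49,-8,-1] → ·
    (4,8)@(9, 17): e=[39,-8,9] → ·
  covered (6 px):
    · · · · · · · · ·
    · · · · · · · · ·
    · · · · · · · · ·
    · · · · · · · · ·
    · · · · · · · · ·
    · · · · · · · · ·
    · █ █ · · · · · ·
    · · █ █ █ █ · · ·
    · · · · · · · · ·
    · · · · · · · · ·
    · · · · · · · · ·
    · · · · · · · · ·
T4:
  2·area = 140
  edge (8, 20)→(0, 18): d=(-8,-2) inclusive
  edge (0, 18)→(14, 4): d=(14,-14) inclusive
  edge (14, 4)→(8, 20): d=(-6,16) inclusive
    (8,0)@(17, 1): e=[170,0,-30] → ·  [on edge]
    (7,1)@(15, 3): e=[150,0,-10] → ·  [on edge]
    (6,2)@(13, 5): e=[130,0,10] → █  [on edge]
    (7,2)@(15, 5): e=[134,28,-22] → ·
    (5,3)@(11, 7): e=[110,0,30] → █  [on edge]
    (6,3)@(13, 7): e=[114,28,-2] → ·
    (4,4)@(9, 9): e=[90,0,50] → █  [on edge]
    (6,4)@(13, 9): e=[98,56,-14] → ·
    (3,5)@(7, 11): e=[70,0,70] → █  [on edge]
    (6,5)@(13, 11): e=[82,84,-26] → ·
    (2,6)@(5, 13): e=[50,0,90] → █  [on edge]
    (5,6)@(11, 13): e=[62,84,-6] → ·
    (1,7)@(3, 15): e=[30,0,110] → █  [on edge]
    (0,8)@(1, 17): e=[10,0,130] → █  [on edge]
  covered (21 px):
    · · · · · · · · ·
    · · · · · · · · ·
    · · · · · · █ · ·
    · · · · · █ · · ·
    · · · · █ █ · · ·
    · · · █ █ █ · · ·
    · · █ █ █ · · · ·
    · █ █ █ █ · · · ·
    █ █ █ █ █ · · · ·
    · · █ █ · · · · ·
    · · · · · · · · ·
    · · · · · · · · ·

Result: [8,31,1]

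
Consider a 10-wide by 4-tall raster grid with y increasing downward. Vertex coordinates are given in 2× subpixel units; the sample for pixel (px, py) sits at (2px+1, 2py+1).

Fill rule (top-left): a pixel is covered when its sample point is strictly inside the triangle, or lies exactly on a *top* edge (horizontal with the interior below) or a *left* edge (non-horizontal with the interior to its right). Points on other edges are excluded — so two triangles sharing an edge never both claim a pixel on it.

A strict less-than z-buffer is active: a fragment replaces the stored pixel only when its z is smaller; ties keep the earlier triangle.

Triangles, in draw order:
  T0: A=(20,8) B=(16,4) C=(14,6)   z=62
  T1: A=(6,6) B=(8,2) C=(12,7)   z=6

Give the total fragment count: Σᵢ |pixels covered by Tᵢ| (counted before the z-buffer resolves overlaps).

T0:
  2·area = 16  (B↔C swapped to make it positive)
  edge (20, 8)→(14, 6): d=(-6,-2) top-left  bias=+0
  edge (14, 6)→(16, 4): d=(2,-2) top-left  bias=+0
  edge (16, 4)→(20, 8): d=(4,4) right/bottom  bias=-1
    (6,0)@(13, 1): e=[28,-12,0] → ·  [on edge]
    (9,0)@(19, 1): e=[40,0,-24] → ·  [on edge]
    (2,1)@(5, 3): e=[0,-24,40] → ·  [on edge]
    (7,1)@(15, 3): e=[20,-4,0] → ·  [on edge]
    (8,1)@(17, 3): e=[24,0,-8] → ·  [on edge]
    (5,2)@(11, 5): e=[0,-8,24] → ·  [on edge]
    (7,2)@(15, 5): e=[8,0,8] → #  [on edge]
    (8,2)@(17, 5): e=[12,4,0] → ·  [on edge]
    (6,3)@(13, 7): e=[-8,0,24] → ·  [on edge]
    (7,3)@(15, 7): e=[-4,4,16] → ·
    (8,3)@(17, 7): e=[0,8,8] → #  [on edge]
    (9,3)@(19, 7): e=[4,12,0] → ·  [on edge]
  covered (2 px):
    · · · · · · · · · ·
    · · · · · · · · · ·
    · · · · · · · # · ·
    · · · · · · · · # ·
T1:
  2·area = 26
  edge (6, 6)→(8, 2): d=(2,-4) top-left  bias=+0
  edge (8, 2)→(12, 7): d=(4,5) right/bottom  bias=-1
  edge (12, 7)→(6, 6): d=(-6,-1) top-left  bias=+0
    (3,2)@(7, 5): e=[2,17,7] → #
    (4,2)@(9, 5): e=[10,7,9] → #
    (5,2)@(11, 5): e=[18,-3,11] → ·
    (3,3)@(7, 7): e=[6,25,-5] → ·
    (4,3)@(9, 7): e=[14,15,-3] → ·
  covered (2 px):
    · · · · · · · · · ·
    · · · · · · · · · ·
    · · · # # · · · · ·
    · · · · · · · · · ·

Answer: 4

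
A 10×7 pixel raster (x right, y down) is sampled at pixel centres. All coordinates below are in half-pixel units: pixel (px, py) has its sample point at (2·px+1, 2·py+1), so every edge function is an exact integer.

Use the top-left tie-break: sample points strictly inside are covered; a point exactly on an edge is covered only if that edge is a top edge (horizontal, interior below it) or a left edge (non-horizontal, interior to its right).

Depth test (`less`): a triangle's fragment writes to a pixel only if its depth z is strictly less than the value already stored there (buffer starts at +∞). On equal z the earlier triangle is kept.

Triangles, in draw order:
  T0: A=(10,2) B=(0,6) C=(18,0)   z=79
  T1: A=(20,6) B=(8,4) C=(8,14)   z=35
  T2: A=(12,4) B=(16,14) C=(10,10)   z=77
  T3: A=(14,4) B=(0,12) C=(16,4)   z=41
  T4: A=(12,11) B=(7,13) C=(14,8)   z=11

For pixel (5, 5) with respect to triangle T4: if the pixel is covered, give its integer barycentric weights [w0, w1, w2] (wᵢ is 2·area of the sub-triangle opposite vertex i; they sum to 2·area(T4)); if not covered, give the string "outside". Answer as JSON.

T0:
  2·area = 12  (B↔C swapped to make it positive)
  edge (10, 2)→(18, 0): d=(8,-2) top-left  bias=+0
  edge (18, 0)→(0, 6): d=(-18,6) right/bottom  bias=-1
  edge (0, 6)→(10, 2): d=(10,-4) top-left  bias=+0
    (7,0)@(15, 1): e=[2,0,10] → .  [on edge]
    (4,1)@(9, 3): e=[6,0,6] → .  [on edge]
    (1,2)@(3, 5): e=[10,0,2] → .  [on edge]
  covered (0 px):
    . . . . . . . . . .
    . . . . . . . . . .
    . . . . . . . . . .
    . . . . . . . . . .
    . . . . . . . . . .
    . . . . . . . . . .
    . . . . . . . . . .
T1:
  2·area = 120  (B↔C swapped to make it positive)
  edge (20, 6)→(8, 14): d=(-12,8) right/bottom  bias=-1
  edge (8, 14)→(8, 4): d=(0,-10) top-left  bias=+0
  edge (8, 4)→(20, 6): d=(12,2) right/bottom  bias=-1
    (4,2)@(9, 5): e=[100,10,10] → X
    (5,2)@(11, 5): e=[84,30,6] → X
    (6,2)@(13, 5): e=[68,50,2] → X
    (7,2)@(15, 5): e=[52,70,-2] → .
    (4,3)@(9, 7): e=[76,10,34] → X
    (7,3)@(15, 7): e=[28,70,22] → X
    (8,3)@(17, 7): e=[12,90,18] → X
    (9,3)@(19, 7): e=[-4,110,14] → .
    (4,4)@(9, 9): e=[52,10,58] → X
    (8,4)@(17, 9): e=[-12,90,42] → .
    (4,5)@(9, 11): e=[28,10,82] → X
    (6,5)@(13, 11): e=[-4,50,74] → .
  covered (15 px):
    . . . . . . . . . .
    . . . . . . . . . .
    . . . . X X X . . .
    . . . . X X X X X .
    . . . . X X X X . .
    . . . . X X . . . .
    . . . . X . . . . .
T2:
  2·area = 44
  edge (12, 4)→(16, 14): d=(4,10) right/bottom  bias=-1
  edge (16, 14)→(10, 10): d=(-6,-4) top-left  bias=+0
  edge (10, 10)→(12, 4): d=(2,-6) top-left  bias=+0
    (6,0)@(13, 1): e=[-22,66,0] → .  [on edge]
    (5,3)@(11, 7): e=[22,22,0] → X  [on edge]
    (6,3)@(13, 7): e=[2,30,12] → X
    (7,3)@(15, 7): e=[-18,38,24] → .
    (5,4)@(11, 9): e=[30,10,4] → X
    (7,4)@(15, 9): e=[-10,26,28] → .
    (5,5)@(11, 11): e=[38,-2,8] → .
    (6,5)@(13, 11): e=[18,6,20] → X
    (7,5)@(15, 11): e=[-2,14,32] → .
    (4,6)@(9, 13): e=[66,-22,0] → .  [on edge]
    (6,6)@(13, 13): e=[26,-6,24] → .
    (7,6)@(15, 13): e=[6,2,36] → X
  covered (6 px):
    . . . . . . . . . .
    . . . . . . . . . .
    . . . . . . . . . .
    . . . . . X X . . .
    . . . . . X X . . .
    . . . . . . X . . .
    . . . . . . . X . .
T3:
  2·area = 16  (B↔C swapped to make it positive)
  edge (14, 4)→(16, 4): d=(2,0) top-left  bias=+0
  edge (16, 4)→(0, 12): d=(-16,8) right/bottom  bias=-1
  edge (0, 12)→(14, 4): d=(14,-8) top-left  bias=+0
    (6,2)@(13, 5): e=[2,8,6] → X
    (7,2)@(15, 5): e=[2,-8,22] → .
    (4,3)@(9, 7): e=[6,8,2] → X
    (5,3)@(11, 7): e=[6,-8,18] → .
    (6,3)@(13, 7): e=[6,-24,34] → .
    (4,4)@(9, 9): e=[10,-24,30] → .
  covered (2 px):
    . . . . . . . . . .
    . . . . . . . . . .
    . . . . . . X . . .
    . . . . X . . . . .
    . . . . . . . . . .
    . . . . . . . . . .
    . . . . . . . . . .
T4:
  2·area = 11
  edge (12, 11)→(7, 13): d=(-5,2) right/bottom  bias=-1
  edge (7, 13)→(14, 8): d=(7,-5) top-left  bias=+0
  edge (14, 8)→(12, 11): d=(-2,3) right/bottom  bias=-1
    (6,4)@(13, 9): e=[8,2,1] → X
    (7,4)@(15, 9): e=[4,12,-5] → .
    (8,4)@(17, 9): e=[0,22,-11] → .  [on edge]
    (5,5)@(11, 11): e=[2,6,3] → X
    (6,5)@(13, 11): e=[-2,16,-3] → .
    (3,6)@(7, 13): e=[0,0,11] → .  [on edge]
    (5,6)@(11, 13): e=[-8,20,-1] → .
  covered (2 px):
    . . . . . . . . . .
    . . . . . . . . . .
    . . . . . . . . . .
    . . . . . . . . . .
    . . . . . . X . . .
    . . . . . X . . . .
    . . . . . . . . . .

Answer: [6,3,2]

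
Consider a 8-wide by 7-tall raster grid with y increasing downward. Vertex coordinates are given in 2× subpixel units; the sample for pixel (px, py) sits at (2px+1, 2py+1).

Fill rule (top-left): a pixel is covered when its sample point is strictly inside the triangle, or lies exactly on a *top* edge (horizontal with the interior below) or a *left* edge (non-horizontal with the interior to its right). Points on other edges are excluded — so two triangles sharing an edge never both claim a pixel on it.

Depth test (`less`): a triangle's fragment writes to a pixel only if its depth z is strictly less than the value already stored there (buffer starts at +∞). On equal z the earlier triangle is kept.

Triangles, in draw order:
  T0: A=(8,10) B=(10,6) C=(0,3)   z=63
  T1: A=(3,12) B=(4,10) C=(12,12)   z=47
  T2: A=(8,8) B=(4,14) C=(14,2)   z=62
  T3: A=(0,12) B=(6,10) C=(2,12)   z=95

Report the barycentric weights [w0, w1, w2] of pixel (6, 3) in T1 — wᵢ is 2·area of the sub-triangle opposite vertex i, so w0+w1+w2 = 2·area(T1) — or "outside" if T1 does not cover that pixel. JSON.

T0:
  2·area = 46  (B↔C swapped to make it positive)
  edge (8, 10)→(0, 3): d=(-8,-7) top-left  bias=+0
  edge (0, 3)→(10, 6): d=(10,3) right/bottom  bias=-1
  edge (10, 6)→(8, 10): d=(-2,4) right/bottom  bias=-1
    (1,2)@(3, 5): e=[5,11,30] → X
    (2,2)@(5, 5): e=[19,5,22] → X
    (3,2)@(7, 5): e=[33,-1,14] → .
    (1,3)@(3, 7): e=[-11,31,26] → .
    (2,3)@(5, 7): e=[3,25,18] → X
    (3,3)@(7, 7): e=[17,19,10] → X
    (4,3)@(9, 7): e=[31,13,2] → X
    (5,3)@(11, 7): e=[45,7,-6] → .
    (2,4)@(5, 9): e=[-13,45,14] → .
    (3,4)@(7, 9): e=[1,39,6] → X
    (4,4)@(9, 9): e=[15,33,-2] → .
    (3,5)@(7, 11): e=[-15,59,2] → .
  covered (6 px):
    . . . . . . . .
    . . . . . . . .
    . X X . . . . .
    . . X X X . . .
    . . . X . . . .
    . . . . . . . .
    . . . . . . . .
T1:
  2·area = 18
  edge (3, 12)→(4, 10): d=(1,-2) top-left  bias=+0
  edge (4, 10)→(12, 12): d=(8,2) right/bottom  bias=-1
  edge (12, 12)→(3, 12): d=(-9,0) right/bottom  bias=-1
    (2,5)@(5, 11): e=[3,6,9] → X
    (3,5)@(7, 11): e=[7,2,9] → X
    (4,5)@(9, 11): e=[11,-2,9] → .
    (2,6)@(5, 13): e=[5,22,-9] → .
    (3,6)@(7, 13): e=[9,18,-9] → .
  covered (2 px):
    . . . . . . . .
    . . . . . . . .
    . . . . . . . .
    . . . . . . . .
    . . . . . . . .
    . . X X . . . .
    . . . . . . . .
T2:
  2·area = 12  (B↔C swapped to make it positive)
  edge (8, 8)→(14, 2): d=(6,-6) top-left  bias=+0
  edge (14, 2)→(4, 14): d=(-10,12) right/bottom  bias=-1
  edge (4, 14)→(8, 8): d=(4,-6) top-left  bias=+0
    (7,0)@(15, 1): e=[0,-2,14] → .  [on edge]
    (6,1)@(13, 3): e=[0,2,10] → X  [on edge]
    (7,1)@(15, 3): e=[12,-22,22] → .
    (5,2)@(11, 5): e=[0,6,6] → X  [on edge]
    (6,2)@(13, 5): e=[12,-18,18] → .
    (4,3)@(9, 7): e=[0,10,2] → X  [on edge]
    (5,3)@(11, 7): e=[12,-14,14] → .
    (3,4)@(7, 9): e=[0,14,-2] → .  [on edge]
    (4,4)@(9, 9): e=[12,-10,10] → .
    (2,5)@(5, 11): e=[0,18,-6] → .  [on edge]
    (1,6)@(3, 13): e=[0,22,-10] → .  [on edge]
  covered (3 px):
    . . . . . . . .
    . . . . . . X .
    . . . . . X . .
    . . . . X . . .
    . . . . . . . .
    . . . . . . . .
    . . . . . . . .
T3:
  2·area = 4
  edge (0, 12)→(6, 10): d=(6,-2) top-left  bias=+0
  edge (6, 10)→(2, 12): d=(-4,2) right/bottom  bias=-1
  edge (2, 12)→(0, 12): d=(-2,0) right/bottom  bias=-1
    (7,3)@(15, 7): e=[0,-6,10] → .  [on edge]
    (4,4)@(9, 9): e=[0,-2,6] → .  [on edge]
    (1,5)@(3, 11): e=[0,2,2] → X  [on edge]
    (2,5)@(5, 11): e=[4,-2,2] → .
    (1,6)@(3, 13): e=[12,-6,-2] → .
  covered (1 px):
    . . . . . . . .
    . . . . . . . .
    . . . . . . . .
    . . . . . . . .
    . . . . . . . .
    . X . . . . . .
    . . . . . . . .

Answer: "outside"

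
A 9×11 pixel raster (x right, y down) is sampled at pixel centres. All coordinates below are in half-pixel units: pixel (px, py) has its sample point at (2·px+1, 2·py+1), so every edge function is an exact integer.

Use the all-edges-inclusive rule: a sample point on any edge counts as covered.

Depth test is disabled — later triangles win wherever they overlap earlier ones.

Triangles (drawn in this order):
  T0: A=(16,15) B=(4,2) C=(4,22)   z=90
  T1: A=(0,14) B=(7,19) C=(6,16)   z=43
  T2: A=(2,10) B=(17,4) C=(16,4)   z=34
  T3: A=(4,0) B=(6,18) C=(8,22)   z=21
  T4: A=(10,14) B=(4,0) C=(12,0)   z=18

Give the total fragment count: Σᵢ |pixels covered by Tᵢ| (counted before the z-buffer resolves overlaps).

T0:
  2·area = 240  (B↔C swapped to make it positive)
  edge (16, 15)→(4, 22): d=(-12,7) inclusive
  edge (4, 22)→(4, 2): d=(0,-20) inclusive
  edge (4, 2)→(16, 15): d=(12,13) inclusive
    (2,2)@(5, 5): e=[197,20,23] → #
    (3,2)@(7, 5): e=[183,60,-3] → ·
    (2,3)@(5, 7): e=[173,20,47] → #
    (3,3)@(7, 7): e=[159,60,21] → #
    (4,3)@(9, 7): e=[145,100,-5] → ·
    (2,4)@(5, 9): e=[149,20,71] → #
    (4,4)@(9, 9): e=[121,100,19] → #
    (5,4)@(11, 9): e=[107,140,-7] → ·
    (2,5)@(5, 11): e=[125,20,95] → #
    (5,5)@(11, 11): e=[83,140,17] → #
    (6,5)@(13, 11): e=[69,180,-9] → ·
    (2,6)@(5, 13): e=[101,20,119] → #
  covered (29 px):
    · · · · · · · · ·
    · · · · · · · · ·
    · · # · · · · · ·
    · · # # · · · · ·
    · · # # # · · · ·
    · · # # # # · · ·
    · · # # # # # · ·
    · · # # # # # # ·
    · · # # # # · · ·
    · · # # # · · · ·
    · · # · · · · · ·
T1:
  2·area = 16  (B↔C swapped to make it positive)
  edge (0, 14)→(6, 16): d=(6,2) inclusive
  edge (6, 16)→(7, 19): d=(1,3) inclusive
  edge (7, 19)→(0, 14): d=(-7,-5) inclusive
    (0,0)@(1, 1): e=[-80,0,96] → ·  [on edge]
    (1,3)@(3, 7): e=[-48,0,64] → ·  [on edge]
    (2,6)@(5, 13): e=[-16,0,32] → ·  [on edge]
    (1,7)@(3, 15): e=[0,8,8] → #  [on edge]
    (2,7)@(5, 15): e=[-4,2,18] → ·
    (1,8)@(3, 17): e=[12,10,-6] → ·
    (2,8)@(5, 17): e=[8,4,4] → #
    (3,8)@(7, 17): e=[4,-2,14] → ·
    (4,8)@(9, 17): e=[0,-8,24] → ·  [on edge]
    (2,9)@(5, 19): e=[20,6,-10] → ·
    (3,9)@(7, 19): e=[16,0,0] → #  [on edge]
    (4,9)@(9, 19): e=[12,-6,10] → ·
    (7,9)@(15, 19): e=[0,-24,40] → ·  [on edge]
  covered (3 px):
    · · · · · · · · ·
    · · · · · · · · ·
    · · · · · · · · ·
    · · · · · · · · ·
    · · · · · · · · ·
    · · · · · · · · ·
    · · · · · · · · ·
    · # · · · · · · ·
    · · # · · · · · ·
    · · · # · · · · ·
    · · · · · · · · ·
T2:
  2·area = 6  (B↔C swapped to make it positive)
  edge (2, 10)→(16, 4): d=(14,-6) inclusive
  edge (16, 4)→(17, 4): d=(1,0) inclusive
  edge (17, 4)→(2, 10): d=(-15,6) inclusive
    (4,3)@(9, 7): e=[0,3,3] → #  [on edge]
    (5,3)@(11, 7): e=[12,3,-9] → ·
    (4,4)@(9, 9): e=[28,5,-27] → ·
  covered (1 px):
    · · · · · · · · ·
    · · · · · · · · ·
    · · · · · · · · ·
    · · · · # · · · ·
    · · · · · · · · ·
    · · · · · · · · ·
    · · · · · · · · ·
    · · · · · · · · ·
    · · · · · · · · ·
    · · · · · · · · ·
    · · · · · · · · ·
T3:
  2·area = 28  (B↔C swapped to make it positive)
  edge (4, 0)→(8, 22): d=(4,22) inclusive
  edge (8, 22)→(6, 18): d=(-2,-4) inclusive
  edge (6, 18)→(4, 0): d=(-2,-18) inclusive
    (2,3)@(5, 7): e=[6,18,4] → #
    (3,3)@(7, 7): e=[-38,26,40] → ·
    (2,4)@(5, 9): e=[14,14,0] → #  [on edge]
    (3,4)@(7, 9): e=[-30,22,36] → ·
    (2,5)@(5, 11): e=[22,10,-4] → ·
    (3,8)@(7, 17): e=[2,6,20] → #
    (4,8)@(9, 17): e=[-42,14,56] → ·
    (3,9)@(7, 19): e=[10,2,16] → #
    (4,9)@(9, 19): e=[-34,10,52] → ·
    (3,10)@(7, 21): e=[18,-2,12] → ·
  covered (4 px):
    · · · · · · · · ·
    · · · · · · · · ·
    · · · · · · · · ·
    · · # · · · · · ·
    · · # · · · · · ·
    · · · · · · · · ·
    · · · · · · · · ·
    · · · · · · · · ·
    · · · # · · · · ·
    · · · # · · · · ·
    · · · · · · · · ·
T4:
  2·area = 112
  edge (10, 14)→(4, 0): d=(-6,-14) inclusive
  edge (4, 0)→(12, 0): d=(8,0) inclusive
  edge (12, 0)→(10, 14): d=(-2,14) inclusive
    (2,0)@(5, 1): e=[8,8,96] → #
    (3,0)@(7, 1): e=[36,8,68] → #
    (4,0)@(9, 1): e=[64,8,40] → #
    (5,0)@(11, 1): e=[92,8,12] → #
    (6,0)@(13, 1): e=[120,8,-16] → ·
    (2,1)@(5, 3): e=[-4,24,92] → ·
    (3,1)@(7, 3): e=[24,24,64] → #
    (6,1)@(13, 3): e=[108,24,-20] → ·
    (3,2)@(7, 5): e=[12,40,60] → #
    (6,2)@(13, 5): e=[96,40,-24] → ·
    (3,3)@(7, 7): e=[0,56,56] → #  [on edge]
    (5,3)@(11, 7): e=[56,56,0] → #  [on edge]
    (4,10)@(9, 21): e=[-56,168,0] → ·  [on edge]
    (6,10)@(13, 21): e=[0,168,-56] → ·  [on edge]
  covered (15 px):
    · · # # # # · · ·
    · · · # # # · · ·
    · · · # # # · · ·
    · · · # # # · · ·
    · · · · # · · · ·
    · · · · # · · · ·
    · · · · · · · · ·
    · · · · · · · · ·
    · · · · · · · · ·
    · · · · · · · · ·
    · · · · · · · · ·

Answer: 52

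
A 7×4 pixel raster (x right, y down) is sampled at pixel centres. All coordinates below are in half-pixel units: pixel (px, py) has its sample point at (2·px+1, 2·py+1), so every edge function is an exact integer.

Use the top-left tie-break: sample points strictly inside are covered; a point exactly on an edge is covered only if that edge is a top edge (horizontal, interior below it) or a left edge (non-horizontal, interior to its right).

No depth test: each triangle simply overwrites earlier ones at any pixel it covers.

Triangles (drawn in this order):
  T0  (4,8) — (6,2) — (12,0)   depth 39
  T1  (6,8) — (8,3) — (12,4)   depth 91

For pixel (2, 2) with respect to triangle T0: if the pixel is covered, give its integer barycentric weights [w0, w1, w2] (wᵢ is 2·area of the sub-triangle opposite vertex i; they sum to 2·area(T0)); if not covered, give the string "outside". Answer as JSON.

T0:
  2·area = 32
  edge (4, 8)→(6, 2): d=(2,-6) top-left  bias=+0
  edge (6, 2)→(12, 0): d=(6,-2) top-left  bias=+0
  edge (12, 0)→(4, 8): d=(-8,8) right/bottom  bias=-1
    (4,0)@(9, 1): e=[16,0,16] → █  [on edge]
    (5,0)@(11, 1): e=[28,4,0] → ·  [on edge]
    (1,1)@(3, 3): e=[-16,0,48] → ·  [on edge]
    (3,1)@(7, 3): e=[8,8,16] → █
    (4,1)@(9, 3): e=[20,12,0] → ·  [on edge]
    (2,2)@(5, 5): e=[0,16,16] → █  [on edge]
    (3,2)@(7, 5): e=[12,20,0] → ·  [on edge]
    (2,3)@(5, 7): e=[4,28,0] → ·  [on edge]
  covered (3 px):
    · · · · █ · ·
    · · · █ · · ·
    · · █ · · · ·
    · · · · · · ·
T1:
  2·area = 22
  edge (6, 8)→(8, 3): d=(2,-5) top-left  bias=+0
  edge (8, 3)→(12, 4): d=(4,1) right/bottom  bias=-1
  edge (12, 4)→(6, 8): d=(-6,4) right/bottom  bias=-1
    (4,2)@(9, 5): e=[9,7,6] → █
    (5,2)@(11, 5): e=[19,5,-2] → ·
    (3,3)@(7, 7): e=[3,17,2] → █
    (4,3)@(9, 7): e=[13,15,-6] → ·
  covered (2 px):
    · · · · · · ·
    · · · · · · ·
    · · · · █ · ·
    · · · █ · · ·

Result: [16,16,0]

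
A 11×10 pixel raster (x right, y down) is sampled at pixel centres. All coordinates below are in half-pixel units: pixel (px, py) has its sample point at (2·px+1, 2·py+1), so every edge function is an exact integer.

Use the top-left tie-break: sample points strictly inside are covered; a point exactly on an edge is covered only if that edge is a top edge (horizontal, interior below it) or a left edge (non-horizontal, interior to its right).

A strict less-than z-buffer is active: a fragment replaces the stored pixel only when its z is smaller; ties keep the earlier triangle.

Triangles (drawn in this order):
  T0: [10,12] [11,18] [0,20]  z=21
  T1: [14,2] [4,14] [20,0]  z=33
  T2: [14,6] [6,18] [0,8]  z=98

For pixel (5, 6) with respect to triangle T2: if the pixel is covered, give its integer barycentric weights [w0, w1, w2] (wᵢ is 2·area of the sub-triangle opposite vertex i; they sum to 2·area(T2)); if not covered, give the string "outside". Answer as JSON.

T0:
  2·area = 68
  edge (10, 12)→(11, 18): d=(1,6) right/bottom  bias=-1
  edge (11, 18)→(0, 20): d=(-11,2) right/bottom  bias=-1
  edge (0, 20)→(10, 12): d=(10,-8) top-left  bias=+0
    (4,6)@(9, 13): e=[7,59,2] → #
    (5,6)@(11, 13): e=[-5,55,18] → ·
    (3,7)@(7, 15): e=[21,41,6] → #
    (5,7)@(11, 15): e=[-3,33,38] → ·
    (2,8)@(5, 17): e=[35,23,10] → #
    (5,8)@(11, 17): e=[-1,11,58] → ·
    (1,9)@(3, 19): e=[49,5,14] → #
    (3,9)@(7, 19): e=[25,-3,46] → ·
    (4,9)@(9, 19): e=[13,-7,62] → ·
  covered (8 px):
    · · · · · · · · · · ·
    · · · · · · · · · · ·
    · · · · · · · · · · ·
    · · · · · · · · · · ·
    · · · · · · · · · · ·
    · · · · · · · · · · ·
    · · · · # · · · · · ·
    · · · # # · · · · · ·
    · · # # # · · · · · ·
    · # # · · · · · · · ·
T1:
  2·area = 52  (B↔C swapped to make it positive)
  edge (14, 2)→(20, 0): d=(6,-2) top-left  bias=+0
  edge (20, 0)→(4, 14): d=(-16,14) right/bottom  bias=-1
  edge (4, 14)→(14, 2): d=(10,-12) top-left  bias=+0
    (8,0)@(17, 1): e=[0,26,26] → #  [on edge]
    (9,0)@(19, 1): e=[4,-2,50] → ·
    (5,1)@(11, 3): e=[0,78,-26] → ·  [on edge]
    (7,1)@(15, 3): e=[8,22,22] → #
    (8,1)@(17, 3): e=[12,-6,46] → ·
    (2,2)@(5, 5): e=[0,130,-78] → ·  [on edge]
    (6,2)@(13, 5): e=[16,18,18] → #
    (7,2)@(15, 5): e=[20,-10,42] → ·
    (5,3)@(11, 7): e=[24,14,14] → #
    (6,3)@(13, 7): e=[28,-14,38] → ·
    (4,4)@(9, 9): e=[32,10,10] → #
    (5,4)@(11, 9): e=[36,-18,34] → ·
  covered (7 px):
    · · · · · · · · # · ·
    · · · · · · · # · · ·
    · · · · · · # · · · ·
    · · · · · # · · · · ·
    · · · · # · · · · · ·
    · · · # · · · · · · ·
    · · # · · · · · · · ·
    · · · · · · · · · · ·
    · · · · · · · · · · ·
    · · · · · · · · · · ·
T2:
  2·area = 152
  edge (14, 6)→(6, 18): d=(-8,12) right/bottom  bias=-1
  edge (6, 18)→(0, 8): d=(-6,-10) top-left  bias=+0
  edge (0, 8)→(14, 6): d=(14,-2) top-left  bias=+0
    (10,2)@(21, 5): e=[-76,228,0] → ·  [on edge]
    (3,3)@(7, 7): e=[76,76,0] → #  [on edge]
    (4,3)@(9, 7): e=[52,96,4] → #
    (5,3)@(11, 7): e=[28,116,8] → #
    (6,3)@(13, 7): e=[4,136,12] → #
    (7,3)@(15, 7): e=[-20,156,16] → ·
    (0,4)@(1, 9): e=[132,4,16] → #
    (1,4)@(3, 9): e=[108,24,20] → #
    (2,4)@(5, 9): e=[84,44,24] → #
    (6,4)@(13, 9): e=[-12,124,40] → ·
    (0,5)@(1, 11): e=[116,-8,44] → ·
    (1,5)@(3, 11): e=[92,12,48] → #
    (1,6)@(3, 13): e=[76,0,76] → #  [on edge]
  covered (20 px):
    · · · · · · · · · · ·
    · · · · · · · · · · ·
    · · · · · · · · · · ·
    · · · # # # # · · · ·
    # # # # # # · · · · ·
    · # # # # · · · · · ·
    · # # # # · · · · · ·
    · · # # · · · · · · ·
    · · · · · · · · · · ·
    · · · · · · · · · · ·

Result: "outside"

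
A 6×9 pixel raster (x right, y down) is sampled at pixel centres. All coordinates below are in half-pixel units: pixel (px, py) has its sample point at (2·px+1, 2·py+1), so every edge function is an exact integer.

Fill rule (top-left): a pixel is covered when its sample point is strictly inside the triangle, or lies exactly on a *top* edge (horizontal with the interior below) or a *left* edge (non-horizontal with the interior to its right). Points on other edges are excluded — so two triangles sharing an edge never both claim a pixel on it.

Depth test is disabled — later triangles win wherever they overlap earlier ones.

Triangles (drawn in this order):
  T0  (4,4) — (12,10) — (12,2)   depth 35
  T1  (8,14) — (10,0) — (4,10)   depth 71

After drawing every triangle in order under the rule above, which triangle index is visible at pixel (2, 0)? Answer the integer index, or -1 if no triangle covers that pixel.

T0:
  2·area = 64  (B↔C swapped to make it positive)
  edge (4, 4)→(12, 2): d=(8,-2) top-left  bias=+0
  edge (12, 2)→(12, 10): d=(0,8) right/bottom  bias=-1
  edge (12, 10)→(4, 4): d=(-8,-6) top-left  bias=+0
    (4,1)@(9, 3): e=[2,24,38] → █
    (5,1)@(11, 3): e=[6,8,50] → █
    (3,2)@(7, 5): e=[14,40,10] → █
    (3,3)@(7, 7): e=[30,40,-6] → ·
    (4,3)@(9, 7): e=[34,24,6] → █
    (4,4)@(9, 9): e=[50,24,-10] → ·
    (5,4)@(11, 9): e=[54,8,2] → █
    (5,5)@(11, 11): e=[70,8,-14] → ·
  covered (8 px):
    · · · · · ·
    · · · · █ █
    · · · █ █ █
    · · · · █ █
    · · · · · █
    · · · · · ·
    · · · · · ·
    · · · · · ·
    · · · · · ·
T1:
  2·area = 64  (B↔C swapped to make it positive)
  edge (8, 14)→(4, 10): d=(-4,-4) top-left  bias=+0
  edge (4, 10)→(10, 0): d=(6,-10) top-left  bias=+0
  edge (10, 0)→(8, 14): d=(-2,14) right/bottom  bias=-1
    (4,1)@(9, 3): e=[48,8,8] → █
    (5,1)@(11, 3): e=[56,28,-20] → ·
    (3,2)@(7, 5): e=[32,0,32] → █  [on edge]
    (5,2)@(11, 5): e=[48,40,-24] → ·
    (0,3)@(1, 7): e=[0,-48,112] → ·  [on edge]
    (3,3)@(7, 7): e=[24,12,28] → █
    (4,3)@(9, 7): e=[32,32,0] → ·  [on edge]
    (1,4)@(3, 9): e=[0,-16,80] → ·  [on edge]
    (2,4)@(5, 9): e=[8,4,52] → █
    (4,4)@(9, 9): e=[24,44,-4] → ·
    (2,5)@(5, 11): e=[0,16,48] → █  [on edge]
    (4,5)@(9, 11): e=[16,56,-8] → ·
    (3,6)@(7, 13): e=[0,48,16] → █  [on edge]
    (0,7)@(1, 15): e=[-32,0,96] → ·  [on edge]
    (4,7)@(9, 15): e=[0,80,-16] → ·  [on edge]
    (5,8)@(11, 17): e=[0,112,-48] → ·  [on edge]
  covered (9 px):
    · · · · · ·
    · · · · █ ·
    · · · █ █ ·
    · · · █ · ·
    · · █ █ · ·
    · · █ █ · ·
    · · · █ · ·
    · · · · · ·
    · · · · · ·

Z-buffer (winner per pixel, '.' = empty):
  . . . . . .
  . . . . 1 0
  . . . 1 1 0
  . . . 1 0 0
  . . 1 1 . 0
  . . 1 1 . .
  . . . 1 . .
  . . . . . .
  . . . . . .

Answer: -1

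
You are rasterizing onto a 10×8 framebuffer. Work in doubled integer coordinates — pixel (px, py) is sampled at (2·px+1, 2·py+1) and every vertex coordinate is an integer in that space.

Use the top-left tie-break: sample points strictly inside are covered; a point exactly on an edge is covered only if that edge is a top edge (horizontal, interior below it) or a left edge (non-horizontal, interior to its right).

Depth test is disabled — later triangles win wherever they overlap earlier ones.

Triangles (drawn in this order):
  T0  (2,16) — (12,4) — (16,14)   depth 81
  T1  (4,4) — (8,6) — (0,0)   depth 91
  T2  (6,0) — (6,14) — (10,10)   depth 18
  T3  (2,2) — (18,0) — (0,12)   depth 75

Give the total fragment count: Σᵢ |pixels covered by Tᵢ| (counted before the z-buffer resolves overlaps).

T0:
  2·area = 148
  edge (2, 16)→(12, 4): d=(10,-12) top-left  bias=+0
  edge (12, 4)→(16, 14): d=(4,10) right/bottom  bias=-1
  edge (16, 14)→(2, 16): d=(-14,2) right/bottom  bias=-1
    (5,3)@(11, 7): e=[18,22,108] → X
    (6,3)@(13, 7): e=[42,2,104] → X
    (7,3)@(15, 7): e=[66,-18,100] → .
    (4,4)@(9, 9): e=[14,50,84] → X
    (7,4)@(15, 9): e=[86,-10,72] → .
    (3,5)@(7, 11): e=[10,78,60] → X
    (7,5)@(15, 11): e=[106,-2,44] → .
    (2,6)@(5, 13): e=[6,106,36] → X
    (7,6)@(15, 13): e=[126,6,16] → X
    (8,6)@(17, 13): e=[150,-14,12] → .
    (1,7)@(3, 15): e=[2,134,12] → X
    (4,7)@(9, 15): e=[74,74,0] → .  [on edge]
  covered (18 px):
    . . . . . . . . . .
    . . . . . . . . . .
    . . . . . . . . . .
    . . . . . X X . . .
    . . . . X X X . . .
    . . . X X X X . . .
    . . X X X X X X . .
    . X X X . . . . . .
T1:
  2·area = 8  (B↔C swapped to make it positive)
  edge (4, 4)→(0, 0): d=(-4,-4) top-left  bias=+0
  edge (0, 0)→(8, 6): d=(8,6) right/bottom  bias=-1
  edge (8, 6)→(4, 4): d=(-4,-2) top-left  bias=+0
    (0,0)@(1, 1): e=[0,2,6] → X  [on edge]
    (1,0)@(3, 1): e=[8,-10,10] → .
    (0,1)@(1, 3): e=[-8,18,-2] → .
    (1,1)@(3, 3): e=[0,6,2] → X  [on edge]
    (2,1)@(5, 3): e=[8,-6,6] → .
    (1,2)@(3, 5): e=[-8,22,-6] → .
    (2,2)@(5, 5): e=[0,10,-2] → .  [on edge]
    (3,3)@(7, 7): e=[0,14,-6] → .  [on edge]
    (4,4)@(9, 9): e=[0,18,-10] → .  [on edge]
    (5,5)@(11, 11): e=[0,22,-14] → .  [on edge]
    (6,6)@(13, 13): e=[0,26,-18] → .  [on edge]
    (7,7)@(15, 15): e=[0,30,-22] → .  [on edge]
  covered (2 px):
    X . . . . . . . . .
    . X . . . . . . . .
    . . . . . . . . . .
    . . . . . . . . . .
    . . . . . . . . . .
    . . . . . . . . . .
    . . . . . . . . . .
    . . . . . . . . . .
T2:
  2·area = 56  (B↔C swapped to make it positive)
  edge (6, 0)→(10, 10): d=(4,10) right/bottom  bias=-1
  edge (10, 10)→(6, 14): d=(-4,4) right/bottom  bias=-1
  edge (6, 14)→(6, 0): d=(0,-14) top-left  bias=+0
    (9,0)@(19, 1): e=[-126,0,182] → .  [on edge]
    (3,1)@(7, 3): e=[2,40,14] → X
    (4,1)@(9, 3): e=[-18,32,42] → .
    (8,1)@(17, 3): e=[-98,0,154] → .  [on edge]
    (3,2)@(7, 5): e=[10,32,14] → X
    (4,2)@(9, 5): e=[-10,24,42] → .
    (7,2)@(15, 5): e=[-70,0,126] → .  [on edge]
    (3,3)@(7, 7): e=[18,24,14] → X
    (4,3)@(9, 7): e=[-2,16,42] → .
    (6,3)@(13, 7): e=[-42,0,98] → .  [on edge]
    (3,4)@(7, 9): e=[26,16,14] → X
    (4,4)@(9, 9): e=[6,8,42] → X
    (5,4)@(11, 9): e=[-14,0,70] → .  [on edge]
    (4,5)@(9, 11): e=[14,0,42] → .  [on edge]
    (3,6)@(7, 13): e=[42,0,14] → .  [on edge]
    (2,7)@(5, 15): e=[70,0,-14] → .  [on edge]
  covered (6 px):
    . . . . . . . . . .
    . . . X . . . . . .
    . . . X . . . . . .
    . . . X . . . . . .
    . . . X X . . . . .
    . . . X . . . . . .
    . . . . . . . . . .
    . . . . . . . . . .
T3:
  2·area = 156
  edge (2, 2)→(18, 0): d=(16,-2) top-left  bias=+0
  edge (18, 0)→(0, 12): d=(-18,12) right/bottom  bias=-1
  edge (0, 12)→(2, 2): d=(2,-10) top-left  bias=+0
    (5,0)@(11, 1): e=[2,66,88] → X
    (6,0)@(13, 1): e=[6,42,108] → X
    (7,0)@(15, 1): e=[10,18,128] → X
    (8,0)@(17, 1): e=[14,-6,148] → .
    (1,1)@(3, 3): e=[18,126,12] → X
    (2,1)@(5, 3): e=[22,102,32] → X
    (3,1)@(7, 3): e=[26,78,52] → X
    (4,1)@(9, 3): e=[30,54,72] → X
    (7,1)@(15, 3): e=[42,-18,132] → .
    (1,2)@(3, 5): e=[50,90,16] → X
    (5,2)@(11, 5): e=[66,-6,96] → .
    (6,2)@(13, 5): e=[70,-30,116] → .
    (0,3)@(1, 7): e=[78,78,0] → X  [on edge]
  covered (20 px):
    . . . . . X X X . .
    . X X X X X X . . .
    . X X X X . . . . .
    X X X X . . . . . .
    X X . . . . . . . .
    X . . . . . . . . .
    . . . . . . . . . .
    . . . . . . . . . .

Result: 46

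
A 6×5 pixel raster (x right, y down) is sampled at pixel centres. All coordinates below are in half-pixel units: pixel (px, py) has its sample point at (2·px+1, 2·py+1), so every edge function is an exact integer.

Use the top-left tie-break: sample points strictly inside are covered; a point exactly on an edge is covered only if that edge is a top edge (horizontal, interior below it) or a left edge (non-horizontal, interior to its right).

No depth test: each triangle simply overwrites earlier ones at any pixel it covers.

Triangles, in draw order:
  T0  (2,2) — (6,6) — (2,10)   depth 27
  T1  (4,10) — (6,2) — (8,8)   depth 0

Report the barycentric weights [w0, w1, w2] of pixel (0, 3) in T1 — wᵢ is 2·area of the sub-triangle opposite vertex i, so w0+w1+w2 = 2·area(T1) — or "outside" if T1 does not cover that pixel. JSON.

T0:
  2·area = 32
  edge (2, 2)→(6, 6): d=(4,4) right/bottom  bias=-1
  edge (6, 6)→(2, 10): d=(-4,4) right/bottom  bias=-1
  edge (2, 10)→(2, 2): d=(0,-8) top-left  bias=+0
    (0,0)@(1, 1): e=[0,40,-8] → ·  [on edge]
    (5,0)@(11, 1): e=[-40,0,72] → ·  [on edge]
    (1,1)@(3, 3): e=[0,24,8] → ·  [on edge]
    (4,1)@(9, 3): e=[-24,0,56] → ·  [on edge]
    (1,2)@(3, 5): e=[8,16,8] → █
    (2,2)@(5, 5): e=[0,8,24] → ·  [on edge]
    (3,2)@(7, 5): e=[-8,0,40] → ·  [on edge]
    (1,3)@(3, 7): e=[16,8,8] → █
    (2,3)@(5, 7): e=[8,0,24] → ·  [on edge]
    (3,3)@(7, 7): e=[0,-8,40] → ·  [on edge]
    (1,4)@(3, 9): e=[24,0,8] → ·  [on edge]
    (4,4)@(9, 9): e=[0,-24,56] → ·  [on edge]
  covered (2 px):
    · · · · · ·
    · · · · · ·
    · █ · · · ·
    · █ · · · ·
    · · · · · ·
T1:
  2·area = 28
  edge (4, 10)→(6, 2): d=(2,-8) top-left  bias=+0
  edge (6, 2)→(8, 8): d=(2,6) right/bottom  bias=-1
  edge (8, 8)→(4, 10): d=(-4,2) right/bottom  bias=-1
    (3,2)@(7, 5): e=[14,0,14] → ·  [on edge]
    (2,3)@(5, 7): e=[2,16,10] → █
    (3,3)@(7, 7): e=[18,4,6] → █
    (4,3)@(9, 7): e=[34,-8,2] → ·
    (2,4)@(5, 9): e=[6,20,2] → █
    (3,4)@(7, 9): e=[22,8,-2] → ·
  covered (3 px):
    · · · · · ·
    · · · · · ·
    · · · · · ·
    · · █ █ · ·
    · · █ · · ·

Result: "outside"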